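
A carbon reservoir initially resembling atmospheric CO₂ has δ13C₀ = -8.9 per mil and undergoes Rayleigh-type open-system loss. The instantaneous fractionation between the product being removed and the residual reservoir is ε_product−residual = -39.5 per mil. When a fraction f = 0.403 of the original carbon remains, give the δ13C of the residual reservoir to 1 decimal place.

27.3 per mil

Rayleigh residual: δ_res = (δ₀ + 1000)·f^(α−1) − 1000
α = ε/1000 + 1 = 0.96050, so α − 1 = -0.03950
f^(α−1) = 0.403^(-0.03950) = 1.036550
δ_res = (-8.9 + 1000) × 1.036550 − 1000 = 1027.325 − 1000 = 27.33 per mil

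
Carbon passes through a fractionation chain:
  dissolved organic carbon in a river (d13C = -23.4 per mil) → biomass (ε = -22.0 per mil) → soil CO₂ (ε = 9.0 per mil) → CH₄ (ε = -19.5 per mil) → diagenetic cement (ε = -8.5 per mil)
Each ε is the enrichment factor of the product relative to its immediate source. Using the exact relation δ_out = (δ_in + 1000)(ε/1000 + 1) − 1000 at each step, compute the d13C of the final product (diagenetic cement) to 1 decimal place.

step 1: δ = (-23.40 + 1000)·(-22.0/1000 + 1) − 1000 = -44.89 per mil
step 2: δ = (-44.89 + 1000)·(9.0/1000 + 1) − 1000 = -36.29 per mil
step 3: δ = (-36.29 + 1000)·(-19.5/1000 + 1) − 1000 = -55.08 per mil
step 4: δ = (-55.08 + 1000)·(-8.5/1000 + 1) − 1000 = -63.11 per mil

-63.1 per mil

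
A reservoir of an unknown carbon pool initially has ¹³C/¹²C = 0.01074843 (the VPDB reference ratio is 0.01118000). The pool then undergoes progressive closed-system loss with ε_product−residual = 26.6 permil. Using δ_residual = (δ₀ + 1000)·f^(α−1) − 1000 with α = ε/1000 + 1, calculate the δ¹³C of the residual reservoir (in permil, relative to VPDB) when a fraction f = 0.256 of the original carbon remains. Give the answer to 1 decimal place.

δ₀ = (0.01074843/0.01118000 − 1)×1000 = (0.961398 − 1)×1000 = -38.602 permil
α − 1 = ε/1000 = 0.0266
f^(α−1) = 0.256^(0.0266) = 0.964404
δ_res = (-38.602 + 1000) × 0.964404 − 1000 = 927.176 − 1000 = -72.82 permil

-72.8 permil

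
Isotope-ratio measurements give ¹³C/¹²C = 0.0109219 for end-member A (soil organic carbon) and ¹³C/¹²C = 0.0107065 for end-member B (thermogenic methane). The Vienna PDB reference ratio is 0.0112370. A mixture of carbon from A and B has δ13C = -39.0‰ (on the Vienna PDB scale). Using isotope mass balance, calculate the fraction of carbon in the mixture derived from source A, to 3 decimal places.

0.428

δ_A = (0.0109219/0.0112370 − 1)×1000 = (0.971959 − 1)×1000 = -28.041‰
δ_B = (0.0107065/0.0112370 − 1)×1000 = (0.952790 − 1)×1000 = -47.210‰
f_A = (δ_mix − δ_B)/(δ_A − δ_B) = (-39.0 − (-47.210))/(-28.041 − (-47.210))
f_A = 8.210 / 19.169 = 0.4283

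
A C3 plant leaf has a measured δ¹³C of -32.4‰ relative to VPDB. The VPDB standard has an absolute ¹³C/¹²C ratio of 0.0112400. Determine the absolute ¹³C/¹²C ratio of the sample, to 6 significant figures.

0.0108758

R_sample = R_standard × (δ¹³C/1000 + 1)
R_sample = 0.0112400 × (-32.4/1000 + 1) = 0.0112400 × 0.967600
R_sample = 0.0108758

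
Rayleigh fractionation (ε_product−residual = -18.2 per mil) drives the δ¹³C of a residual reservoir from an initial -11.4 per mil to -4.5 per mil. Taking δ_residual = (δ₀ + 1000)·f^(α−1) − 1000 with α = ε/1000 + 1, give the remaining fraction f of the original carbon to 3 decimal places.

α − 1 = ε/1000 = -0.0182
(δ_res + 1000)/(δ₀ + 1000) = (-4.5 + 1000)/(-11.4 + 1000) = 995.5/988.6 = 1.006980
f = 1.006980^(1/-0.0182) = exp(ln(1.006980)/-0.0182) = exp(0.00696/-0.0182)
f = exp(-0.3822) = 0.6824

0.682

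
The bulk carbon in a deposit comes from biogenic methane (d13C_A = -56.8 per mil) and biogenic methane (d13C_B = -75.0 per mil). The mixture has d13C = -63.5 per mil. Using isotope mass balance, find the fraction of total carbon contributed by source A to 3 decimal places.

0.632

δ_mix = f_A·δ_A + (1 − f_A)·δ_B  ⇒  f_A = (δ_mix − δ_B)/(δ_A − δ_B)
f_A = (-63.5 − (-75.0)) / (-56.8 − (-75.0))
f_A = 11.5 / 18.2 = 0.6319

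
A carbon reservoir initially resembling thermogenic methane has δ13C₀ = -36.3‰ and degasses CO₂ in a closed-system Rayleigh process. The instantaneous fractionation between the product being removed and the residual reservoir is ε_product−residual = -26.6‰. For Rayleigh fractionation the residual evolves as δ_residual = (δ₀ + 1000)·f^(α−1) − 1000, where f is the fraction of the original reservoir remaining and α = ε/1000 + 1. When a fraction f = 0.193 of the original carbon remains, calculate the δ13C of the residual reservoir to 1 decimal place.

Rayleigh residual: δ_res = (δ₀ + 1000)·f^(α−1) − 1000
α = ε/1000 + 1 = 0.97340, so α − 1 = -0.02660
f^(α−1) = 0.193^(-0.02660) = 1.044730
δ_res = (-36.3 + 1000) × 1.044730 − 1000 = 1006.807 − 1000 = 6.81‰

6.8‰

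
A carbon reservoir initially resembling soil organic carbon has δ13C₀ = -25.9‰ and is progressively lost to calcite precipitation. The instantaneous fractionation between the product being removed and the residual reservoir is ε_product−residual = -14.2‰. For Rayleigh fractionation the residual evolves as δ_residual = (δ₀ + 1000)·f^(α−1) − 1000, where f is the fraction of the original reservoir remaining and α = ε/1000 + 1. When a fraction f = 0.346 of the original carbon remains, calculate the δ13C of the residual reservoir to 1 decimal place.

Rayleigh residual: δ_res = (δ₀ + 1000)·f^(α−1) − 1000
α = ε/1000 + 1 = 0.98580, so α − 1 = -0.01420
f^(α−1) = 0.346^(-0.01420) = 1.015185
δ_res = (-25.9 + 1000) × 1.015185 − 1000 = 988.892 − 1000 = -11.11‰

-11.1‰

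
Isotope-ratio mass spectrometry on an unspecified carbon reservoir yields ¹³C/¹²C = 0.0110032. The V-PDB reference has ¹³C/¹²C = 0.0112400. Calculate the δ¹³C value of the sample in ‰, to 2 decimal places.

-21.07‰

δ¹³C = (R_sample / R_standard − 1) × 1000
R_sample / R_standard = 0.0110032 / 0.0112400 = 0.978932
δ¹³C = (0.978932 − 1) × 1000 = -21.068‰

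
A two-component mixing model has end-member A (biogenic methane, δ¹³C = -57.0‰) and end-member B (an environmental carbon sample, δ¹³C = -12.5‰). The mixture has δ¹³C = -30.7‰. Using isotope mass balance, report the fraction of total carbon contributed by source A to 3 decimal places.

δ_mix = f_A·δ_A + (1 − f_A)·δ_B  ⇒  f_A = (δ_mix − δ_B)/(δ_A − δ_B)
f_A = (-30.7 − (-12.5)) / (-57.0 − (-12.5))
f_A = -18.2 / -44.5 = 0.4090

0.409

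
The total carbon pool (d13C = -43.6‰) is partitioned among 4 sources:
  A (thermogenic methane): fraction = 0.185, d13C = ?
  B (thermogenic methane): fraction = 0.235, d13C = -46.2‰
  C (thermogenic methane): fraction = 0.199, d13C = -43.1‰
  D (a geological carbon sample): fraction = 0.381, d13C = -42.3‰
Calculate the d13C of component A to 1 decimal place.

-43.5‰

Isotope mass balance: δ_bulk = Σ fᵢ·δᵢ.
-43.6 = 0.185×δ_A + 0.235×(-46.2) + 0.199×(-43.1) + 0.381×(-42.3)
0.185·δ_A = -43.6 − (-35.550) = -8.050
δ_A = -8.050 / 0.185 = -43.51‰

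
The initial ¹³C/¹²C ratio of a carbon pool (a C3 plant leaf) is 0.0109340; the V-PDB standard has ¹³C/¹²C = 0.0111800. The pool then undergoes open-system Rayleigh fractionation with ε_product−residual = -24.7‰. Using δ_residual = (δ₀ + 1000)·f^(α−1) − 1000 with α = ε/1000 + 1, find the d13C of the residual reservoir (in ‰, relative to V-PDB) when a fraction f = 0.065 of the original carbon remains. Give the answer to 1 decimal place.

δ₀ = (0.0109340/0.0111800 − 1)×1000 = (0.977996 − 1)×1000 = -22.004‰
α − 1 = ε/1000 = -0.0247
f^(α−1) = 0.065^(-0.0247) = 1.069845
δ_res = (-22.004 + 1000) × 1.069845 − 1000 = 1046.305 − 1000 = 46.31‰

46.3‰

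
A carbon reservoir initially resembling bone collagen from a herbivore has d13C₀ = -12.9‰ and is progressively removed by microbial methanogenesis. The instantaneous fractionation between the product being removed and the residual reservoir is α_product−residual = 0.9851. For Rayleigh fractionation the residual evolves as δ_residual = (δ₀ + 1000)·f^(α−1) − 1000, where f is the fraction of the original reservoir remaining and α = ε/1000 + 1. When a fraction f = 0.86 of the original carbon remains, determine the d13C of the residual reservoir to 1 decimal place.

Rayleigh residual: δ_res = (δ₀ + 1000)·f^(α−1) − 1000
α − 1 = -0.01490
f^(α−1) = 0.86^(-0.01490) = 1.002250
δ_res = (-12.9 + 1000) × 1.002250 − 1000 = 989.321 − 1000 = -10.68‰

-10.7‰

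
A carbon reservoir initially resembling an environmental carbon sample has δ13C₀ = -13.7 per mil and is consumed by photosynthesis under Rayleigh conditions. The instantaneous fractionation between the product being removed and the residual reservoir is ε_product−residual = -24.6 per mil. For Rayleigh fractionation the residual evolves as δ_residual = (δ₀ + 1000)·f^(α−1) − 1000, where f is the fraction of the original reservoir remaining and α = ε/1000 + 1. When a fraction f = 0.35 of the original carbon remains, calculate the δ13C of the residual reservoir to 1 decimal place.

12.1 per mil

Rayleigh residual: δ_res = (δ₀ + 1000)·f^(α−1) − 1000
α = ε/1000 + 1 = 0.97540, so α − 1 = -0.02460
f^(α−1) = 0.35^(-0.02460) = 1.026162
δ_res = (-13.7 + 1000) × 1.026162 − 1000 = 1012.104 − 1000 = 12.10 per mil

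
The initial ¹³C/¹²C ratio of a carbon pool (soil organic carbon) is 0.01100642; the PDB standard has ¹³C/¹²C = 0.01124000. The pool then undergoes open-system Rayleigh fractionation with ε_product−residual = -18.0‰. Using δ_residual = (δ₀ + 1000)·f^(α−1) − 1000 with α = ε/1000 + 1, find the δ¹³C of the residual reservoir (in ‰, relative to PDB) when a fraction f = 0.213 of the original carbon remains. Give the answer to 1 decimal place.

6.9‰

δ₀ = (0.01100642/0.01124000 − 1)×1000 = (0.979219 − 1)×1000 = -20.781‰
α − 1 = ε/1000 = -0.0180
f^(α−1) = 0.213^(-0.0180) = 1.028227
δ_res = (-20.781 + 1000) × 1.028227 − 1000 = 1006.860 − 1000 = 6.86‰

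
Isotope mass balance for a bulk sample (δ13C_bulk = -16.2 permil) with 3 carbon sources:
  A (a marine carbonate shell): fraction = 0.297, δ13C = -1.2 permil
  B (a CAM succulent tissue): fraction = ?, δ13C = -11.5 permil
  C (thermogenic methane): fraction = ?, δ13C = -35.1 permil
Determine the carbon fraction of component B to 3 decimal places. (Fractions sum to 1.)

0.374

Let f_B and f_C be the unknown fractions; fractions sum to 1 so f_B + f_C = 0.703.
Mass balance: Σ fᵢ·δᵢ = δ_bulk ⇒ f_B·(-11.5) + f_C·(-35.1) = -16.2 − (-0.356) = -15.844
Substitute f_C = 0.703 − f_B:
f_B·(-11.5 − -35.1) = -15.844 − 0.703×(-35.1) = 8.832
f_B = 8.832 / 23.6 = 0.3742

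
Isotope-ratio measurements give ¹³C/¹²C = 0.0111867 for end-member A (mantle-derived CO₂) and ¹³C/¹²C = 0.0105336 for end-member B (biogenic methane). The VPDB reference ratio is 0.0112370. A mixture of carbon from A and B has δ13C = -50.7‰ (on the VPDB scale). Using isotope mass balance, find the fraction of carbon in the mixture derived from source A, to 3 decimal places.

0.205

δ_A = (0.0111867/0.0112370 − 1)×1000 = (0.995524 − 1)×1000 = -4.476‰
δ_B = (0.0105336/0.0112370 − 1)×1000 = (0.937403 − 1)×1000 = -62.597‰
f_A = (δ_mix − δ_B)/(δ_A − δ_B) = (-50.7 − (-62.597))/(-4.476 − (-62.597))
f_A = 11.897 / 58.120 = 0.2047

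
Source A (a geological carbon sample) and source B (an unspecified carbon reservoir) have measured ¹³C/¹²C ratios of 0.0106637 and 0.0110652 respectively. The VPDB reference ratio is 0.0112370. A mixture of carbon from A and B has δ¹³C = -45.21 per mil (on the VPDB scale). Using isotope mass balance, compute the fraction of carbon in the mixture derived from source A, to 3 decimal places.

0.837

δ_A = (0.0106637/0.0112370 − 1)×1000 = (0.948981 − 1)×1000 = -51.019 per mil
δ_B = (0.0110652/0.0112370 − 1)×1000 = (0.984711 − 1)×1000 = -15.289 per mil
f_A = (δ_mix − δ_B)/(δ_A − δ_B) = (-45.21 − (-15.289))/(-51.019 − (-15.289))
f_A = -29.921 / -35.730 = 0.8374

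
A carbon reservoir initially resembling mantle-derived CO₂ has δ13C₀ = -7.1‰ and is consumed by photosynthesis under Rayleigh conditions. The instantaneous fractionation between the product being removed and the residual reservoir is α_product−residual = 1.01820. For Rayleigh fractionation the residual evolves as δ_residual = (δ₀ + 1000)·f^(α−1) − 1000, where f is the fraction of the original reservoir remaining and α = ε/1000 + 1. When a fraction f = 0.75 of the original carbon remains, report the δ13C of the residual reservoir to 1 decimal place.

-12.3‰

Rayleigh residual: δ_res = (δ₀ + 1000)·f^(α−1) − 1000
α − 1 = 0.01820
f^(α−1) = 0.75^(0.01820) = 0.994778
δ_res = (-7.1 + 1000) × 0.994778 − 1000 = 987.715 − 1000 = -12.29‰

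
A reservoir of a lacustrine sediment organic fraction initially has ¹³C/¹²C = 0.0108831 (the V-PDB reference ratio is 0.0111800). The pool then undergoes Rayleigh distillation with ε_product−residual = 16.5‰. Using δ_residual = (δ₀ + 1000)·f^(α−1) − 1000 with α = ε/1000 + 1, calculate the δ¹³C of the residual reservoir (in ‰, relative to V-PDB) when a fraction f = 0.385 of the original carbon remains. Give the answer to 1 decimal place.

δ₀ = (0.0108831/0.0111800 − 1)×1000 = (0.973444 − 1)×1000 = -26.556‰
α − 1 = ε/1000 = 0.0165
f^(α−1) = 0.385^(0.0165) = 0.984374
δ_res = (-26.556 + 1000) × 0.984374 − 1000 = 958.233 − 1000 = -41.77‰

-41.8‰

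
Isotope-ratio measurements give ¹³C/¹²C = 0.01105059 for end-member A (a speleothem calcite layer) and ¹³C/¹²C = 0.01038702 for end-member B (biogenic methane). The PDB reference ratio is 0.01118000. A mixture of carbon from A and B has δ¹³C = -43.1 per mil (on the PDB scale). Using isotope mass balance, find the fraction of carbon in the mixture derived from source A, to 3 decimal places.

δ_A = (0.01105059/0.01118000 − 1)×1000 = (0.988425 − 1)×1000 = -11.575 per mil
δ_B = (0.01038702/0.01118000 − 1)×1000 = (0.929072 − 1)×1000 = -70.928 per mil
f_A = (δ_mix − δ_B)/(δ_A − δ_B) = (-43.1 − (-70.928))/(-11.575 − (-70.928))
f_A = 27.828 / 59.353 = 0.4689

0.469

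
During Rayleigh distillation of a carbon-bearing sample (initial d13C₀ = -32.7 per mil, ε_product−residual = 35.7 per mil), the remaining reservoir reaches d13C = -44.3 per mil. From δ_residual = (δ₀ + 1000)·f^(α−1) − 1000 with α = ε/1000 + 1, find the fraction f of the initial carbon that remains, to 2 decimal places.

0.71

α − 1 = ε/1000 = 0.0357
(δ_res + 1000)/(δ₀ + 1000) = (-44.3 + 1000)/(-32.7 + 1000) = 955.7/967.3 = 0.988008
f = 0.988008^(1/0.0357) = exp(ln(0.988008)/0.0357) = exp(-0.01206/0.0357)
f = exp(-0.3379) = 0.7132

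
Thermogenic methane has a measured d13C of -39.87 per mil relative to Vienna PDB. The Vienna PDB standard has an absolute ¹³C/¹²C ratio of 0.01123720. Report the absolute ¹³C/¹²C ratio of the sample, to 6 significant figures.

R_sample = R_standard × (d13C/1000 + 1)
R_sample = 0.01123720 × (-39.87/1000 + 1) = 0.01123720 × 0.960130
R_sample = 0.0107892

0.0107892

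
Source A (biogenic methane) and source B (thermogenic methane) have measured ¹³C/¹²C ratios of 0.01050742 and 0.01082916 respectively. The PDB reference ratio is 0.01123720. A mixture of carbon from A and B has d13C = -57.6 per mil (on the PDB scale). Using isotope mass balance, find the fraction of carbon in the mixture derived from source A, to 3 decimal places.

δ_A = (0.01050742/0.01123720 − 1)×1000 = (0.935057 − 1)×1000 = -64.943 per mil
δ_B = (0.01082916/0.01123720 − 1)×1000 = (0.963688 − 1)×1000 = -36.312 per mil
f_A = (δ_mix − δ_B)/(δ_A − δ_B) = (-57.6 − (-36.312))/(-64.943 − (-36.312))
f_A = -21.288 / -28.632 = 0.7435

0.744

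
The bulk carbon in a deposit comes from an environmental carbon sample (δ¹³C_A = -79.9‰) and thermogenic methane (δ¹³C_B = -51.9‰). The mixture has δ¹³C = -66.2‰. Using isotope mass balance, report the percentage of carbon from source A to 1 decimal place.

δ_mix = f_A·δ_A + (1 − f_A)·δ_B  ⇒  f_A = (δ_mix − δ_B)/(δ_A − δ_B)
f_A = (-66.2 − (-51.9)) / (-79.9 − (-51.9))
f_A = -14.3 / -28.0 = 0.5107

51.1%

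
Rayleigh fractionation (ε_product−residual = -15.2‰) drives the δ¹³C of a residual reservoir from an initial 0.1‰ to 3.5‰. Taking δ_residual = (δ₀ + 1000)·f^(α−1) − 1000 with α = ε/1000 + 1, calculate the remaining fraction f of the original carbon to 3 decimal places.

0.800

α − 1 = ε/1000 = -0.0152
(δ_res + 1000)/(δ₀ + 1000) = (3.5 + 1000)/(0.1 + 1000) = 1003.5/1000.1 = 1.003400
f = 1.003400^(1/-0.0152) = exp(ln(1.003400)/-0.0152) = exp(0.00339/-0.0152)
f = exp(-0.2233) = 0.7999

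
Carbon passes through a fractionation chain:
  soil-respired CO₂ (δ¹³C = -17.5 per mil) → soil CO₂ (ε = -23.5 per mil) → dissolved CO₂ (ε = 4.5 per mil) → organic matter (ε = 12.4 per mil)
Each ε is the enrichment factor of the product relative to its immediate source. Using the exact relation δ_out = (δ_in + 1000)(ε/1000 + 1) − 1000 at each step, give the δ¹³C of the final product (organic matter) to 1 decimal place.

step 1: δ = (-17.50 + 1000)·(-23.5/1000 + 1) − 1000 = -40.59 per mil
step 2: δ = (-40.59 + 1000)·(4.5/1000 + 1) − 1000 = -36.27 per mil
step 3: δ = (-36.27 + 1000)·(12.4/1000 + 1) − 1000 = -24.32 per mil

-24.3 per mil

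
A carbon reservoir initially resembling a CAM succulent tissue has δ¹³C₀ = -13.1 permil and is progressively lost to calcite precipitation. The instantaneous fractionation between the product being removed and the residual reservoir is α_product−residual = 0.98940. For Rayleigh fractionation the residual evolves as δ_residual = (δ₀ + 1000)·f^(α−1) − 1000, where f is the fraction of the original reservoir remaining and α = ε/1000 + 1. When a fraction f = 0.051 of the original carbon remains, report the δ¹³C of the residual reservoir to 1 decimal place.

18.5 permil

Rayleigh residual: δ_res = (δ₀ + 1000)·f^(α−1) − 1000
α − 1 = -0.01060
f^(α−1) = 0.051^(-0.01060) = 1.032048
δ_res = (-13.1 + 1000) × 1.032048 − 1000 = 1018.528 − 1000 = 18.53 permil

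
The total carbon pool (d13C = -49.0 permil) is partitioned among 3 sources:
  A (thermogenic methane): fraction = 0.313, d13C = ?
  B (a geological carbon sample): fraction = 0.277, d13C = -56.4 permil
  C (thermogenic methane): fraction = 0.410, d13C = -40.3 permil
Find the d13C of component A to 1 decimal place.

-53.8 permil

Isotope mass balance: δ_bulk = Σ fᵢ·δᵢ.
-49.0 = 0.313×δ_A + 0.277×(-56.4) + 0.410×(-40.3)
0.313·δ_A = -49.0 − (-32.146) = -16.854
δ_A = -16.854 / 0.313 = -53.85 permil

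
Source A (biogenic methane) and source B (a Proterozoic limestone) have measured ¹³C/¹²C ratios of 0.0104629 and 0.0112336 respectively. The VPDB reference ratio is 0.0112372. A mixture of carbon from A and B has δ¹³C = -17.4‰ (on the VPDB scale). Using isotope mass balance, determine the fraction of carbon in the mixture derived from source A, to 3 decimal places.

0.249

δ_A = (0.0104629/0.0112372 − 1)×1000 = (0.931095 − 1)×1000 = -68.905‰
δ_B = (0.0112336/0.0112372 − 1)×1000 = (0.999680 − 1)×1000 = -0.320‰
f_A = (δ_mix − δ_B)/(δ_A − δ_B) = (-17.4 − (-0.320))/(-68.905 − (-0.320))
f_A = -17.080 / -68.585 = 0.2490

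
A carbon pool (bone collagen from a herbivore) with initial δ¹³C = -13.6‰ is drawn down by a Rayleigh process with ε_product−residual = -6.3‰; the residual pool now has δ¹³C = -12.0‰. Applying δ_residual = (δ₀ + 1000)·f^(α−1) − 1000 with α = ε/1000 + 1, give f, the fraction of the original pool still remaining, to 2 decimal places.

0.77

α − 1 = ε/1000 = -0.0063
(δ_res + 1000)/(δ₀ + 1000) = (-12.0 + 1000)/(-13.6 + 1000) = 988.0/986.4 = 1.001622
f = 1.001622^(1/-0.0063) = exp(ln(1.001622)/-0.0063) = exp(0.00162/-0.0063)
f = exp(-0.2573) = 0.7732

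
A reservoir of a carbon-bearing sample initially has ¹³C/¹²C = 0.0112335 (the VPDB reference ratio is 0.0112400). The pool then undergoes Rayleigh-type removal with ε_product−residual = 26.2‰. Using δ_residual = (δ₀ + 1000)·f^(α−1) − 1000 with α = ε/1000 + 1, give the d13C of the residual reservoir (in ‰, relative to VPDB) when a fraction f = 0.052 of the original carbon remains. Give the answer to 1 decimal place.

-75.1‰

δ₀ = (0.0112335/0.0112400 − 1)×1000 = (0.999422 − 1)×1000 = -0.578‰
α − 1 = ε/1000 = 0.0262
f^(α−1) = 0.052^(0.0262) = 0.925463
δ_res = (-0.578 + 1000) × 0.925463 − 1000 = 924.928 − 1000 = -75.07‰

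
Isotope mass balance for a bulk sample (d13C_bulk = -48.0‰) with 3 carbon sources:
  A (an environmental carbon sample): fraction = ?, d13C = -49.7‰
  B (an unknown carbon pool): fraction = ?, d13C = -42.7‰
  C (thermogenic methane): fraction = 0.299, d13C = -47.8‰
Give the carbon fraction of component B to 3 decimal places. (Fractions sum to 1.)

0.162

Let f_B and f_A be the unknown fractions; fractions sum to 1 so f_B + f_A = 0.701.
Mass balance: Σ fᵢ·δᵢ = δ_bulk ⇒ f_B·(-42.7) + f_A·(-49.7) = -48.0 − (-14.292) = -33.708
Substitute f_A = 0.701 − f_B:
f_B·(-42.7 − -49.7) = -33.708 − 0.701×(-49.7) = 1.132
f_B = 1.132 / 7.0 = 0.1617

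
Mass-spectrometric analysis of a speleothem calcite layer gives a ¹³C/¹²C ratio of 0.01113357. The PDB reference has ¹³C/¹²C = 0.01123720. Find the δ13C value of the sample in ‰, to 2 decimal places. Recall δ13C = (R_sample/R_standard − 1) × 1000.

δ13C = (R_sample / R_standard − 1) × 1000
R_sample / R_standard = 0.01113357 / 0.01123720 = 0.990778
δ13C = (0.990778 − 1) × 1000 = -9.222‰

-9.22‰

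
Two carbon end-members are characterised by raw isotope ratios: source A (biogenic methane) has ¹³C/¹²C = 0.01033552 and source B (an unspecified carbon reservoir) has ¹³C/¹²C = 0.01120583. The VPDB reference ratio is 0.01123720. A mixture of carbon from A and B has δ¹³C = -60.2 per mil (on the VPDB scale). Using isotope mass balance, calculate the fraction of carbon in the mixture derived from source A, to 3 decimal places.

δ_A = (0.01033552/0.01123720 − 1)×1000 = (0.919759 − 1)×1000 = -80.241 per mil
δ_B = (0.01120583/0.01123720 − 1)×1000 = (0.997208 − 1)×1000 = -2.792 per mil
f_A = (δ_mix − δ_B)/(δ_A − δ_B) = (-60.2 − (-2.792))/(-80.241 − (-2.792))
f_A = -57.408 / -77.449 = 0.7412

0.741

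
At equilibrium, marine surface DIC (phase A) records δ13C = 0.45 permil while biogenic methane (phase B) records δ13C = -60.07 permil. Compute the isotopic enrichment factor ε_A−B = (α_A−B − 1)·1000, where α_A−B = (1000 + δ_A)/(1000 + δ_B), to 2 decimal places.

64.39 permil

α_A−B = (1000 + 0.45) / (1000 + -60.07) = 1000.45 / 939.93 = 1.064388
ε_A−B = (1.064388 − 1) × 1000 = 64.388 permil
(The approximation ε ≈ δ_A − δ_B would give 60.52 permil.)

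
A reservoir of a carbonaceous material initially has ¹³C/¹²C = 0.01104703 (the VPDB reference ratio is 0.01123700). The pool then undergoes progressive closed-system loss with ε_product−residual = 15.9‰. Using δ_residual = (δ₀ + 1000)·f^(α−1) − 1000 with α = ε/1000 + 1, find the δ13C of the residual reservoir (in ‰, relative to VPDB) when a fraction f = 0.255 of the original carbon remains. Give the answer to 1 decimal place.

-38.0‰

δ₀ = (0.01104703/0.01123700 − 1)×1000 = (0.983094 − 1)×1000 = -16.906‰
α − 1 = ε/1000 = 0.0159
f^(α−1) = 0.255^(0.0159) = 0.978507
δ_res = (-16.906 + 1000) × 0.978507 − 1000 = 961.965 − 1000 = -38.04‰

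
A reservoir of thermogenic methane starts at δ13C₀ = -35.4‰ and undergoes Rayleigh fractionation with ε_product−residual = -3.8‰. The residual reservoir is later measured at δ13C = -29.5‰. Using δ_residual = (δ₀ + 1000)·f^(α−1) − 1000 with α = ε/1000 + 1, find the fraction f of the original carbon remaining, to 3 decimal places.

0.201

α − 1 = ε/1000 = -0.0038
(δ_res + 1000)/(δ₀ + 1000) = (-29.5 + 1000)/(-35.4 + 1000) = 970.5/964.6 = 1.006117
f = 1.006117^(1/-0.0038) = exp(ln(1.006117)/-0.0038) = exp(0.00610/-0.0038)
f = exp(-1.6047) = 0.2009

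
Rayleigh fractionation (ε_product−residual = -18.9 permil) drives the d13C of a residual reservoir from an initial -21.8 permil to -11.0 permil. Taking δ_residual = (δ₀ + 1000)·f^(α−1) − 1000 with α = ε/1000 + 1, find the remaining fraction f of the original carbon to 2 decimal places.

α − 1 = ε/1000 = -0.0189
(δ_res + 1000)/(δ₀ + 1000) = (-11.0 + 1000)/(-21.8 + 1000) = 989.0/978.2 = 1.011041
f = 1.011041^(1/-0.0189) = exp(ln(1.011041)/-0.0189) = exp(0.01098/-0.0189)
f = exp(-0.5810) = 0.5594

0.56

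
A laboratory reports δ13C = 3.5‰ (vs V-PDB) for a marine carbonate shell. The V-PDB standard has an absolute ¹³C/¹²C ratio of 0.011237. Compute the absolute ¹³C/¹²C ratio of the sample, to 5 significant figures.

R_sample = R_standard × (δ13C/1000 + 1)
R_sample = 0.011237 × (3.5/1000 + 1) = 0.011237 × 1.003500
R_sample = 0.0112763

0.011276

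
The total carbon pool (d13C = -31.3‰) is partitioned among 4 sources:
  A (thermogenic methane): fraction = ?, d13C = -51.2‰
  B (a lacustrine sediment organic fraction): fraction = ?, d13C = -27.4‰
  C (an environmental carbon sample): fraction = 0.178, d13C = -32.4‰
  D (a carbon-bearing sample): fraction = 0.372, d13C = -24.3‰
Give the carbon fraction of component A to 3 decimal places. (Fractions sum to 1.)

0.175

Let f_A and f_B be the unknown fractions; fractions sum to 1 so f_A + f_B = 0.450.
Mass balance: Σ fᵢ·δᵢ = δ_bulk ⇒ f_A·(-51.2) + f_B·(-27.4) = -31.3 − (-14.807) = -16.493
Substitute f_B = 0.450 − f_A:
f_A·(-51.2 − -27.4) = -16.493 − 0.450×(-27.4) = -4.163
f_A = -4.163 / -23.8 = 0.1749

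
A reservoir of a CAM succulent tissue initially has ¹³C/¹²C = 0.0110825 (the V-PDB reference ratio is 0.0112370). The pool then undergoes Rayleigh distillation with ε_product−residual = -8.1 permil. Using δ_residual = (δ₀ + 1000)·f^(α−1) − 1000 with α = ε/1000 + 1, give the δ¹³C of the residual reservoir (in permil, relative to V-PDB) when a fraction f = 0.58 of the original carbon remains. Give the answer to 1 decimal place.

-9.4 permil

δ₀ = (0.0110825/0.0112370 − 1)×1000 = (0.986251 − 1)×1000 = -13.749 permil
α − 1 = ε/1000 = -0.0081
f^(α−1) = 0.58^(-0.0081) = 1.004422
δ_res = (-13.749 + 1000) × 1.004422 − 1000 = 990.612 − 1000 = -9.39 permil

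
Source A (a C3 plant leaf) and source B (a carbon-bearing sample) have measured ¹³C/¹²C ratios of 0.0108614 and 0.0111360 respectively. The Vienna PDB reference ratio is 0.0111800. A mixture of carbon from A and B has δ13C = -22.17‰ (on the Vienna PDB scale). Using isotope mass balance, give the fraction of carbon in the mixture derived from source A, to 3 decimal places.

0.742

δ_A = (0.0108614/0.0111800 − 1)×1000 = (0.971503 − 1)×1000 = -28.497‰
δ_B = (0.0111360/0.0111800 − 1)×1000 = (0.996064 − 1)×1000 = -3.936‰
f_A = (δ_mix − δ_B)/(δ_A − δ_B) = (-22.17 − (-3.936))/(-28.497 − (-3.936))
f_A = -18.234 / -24.562 = 0.7424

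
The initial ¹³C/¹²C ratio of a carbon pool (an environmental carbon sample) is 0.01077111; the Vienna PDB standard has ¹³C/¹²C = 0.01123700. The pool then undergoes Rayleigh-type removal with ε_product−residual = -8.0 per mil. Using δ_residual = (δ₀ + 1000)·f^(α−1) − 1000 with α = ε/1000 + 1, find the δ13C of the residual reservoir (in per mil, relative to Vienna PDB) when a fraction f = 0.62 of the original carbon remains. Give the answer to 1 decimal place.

-37.8 per mil

δ₀ = (0.01077111/0.01123700 − 1)×1000 = (0.958540 − 1)×1000 = -41.460 per mil
α − 1 = ε/1000 = -0.0080
f^(α−1) = 0.62^(-0.0080) = 1.003832
δ_res = (-41.460 + 1000) × 1.003832 − 1000 = 962.212 − 1000 = -37.79 per mil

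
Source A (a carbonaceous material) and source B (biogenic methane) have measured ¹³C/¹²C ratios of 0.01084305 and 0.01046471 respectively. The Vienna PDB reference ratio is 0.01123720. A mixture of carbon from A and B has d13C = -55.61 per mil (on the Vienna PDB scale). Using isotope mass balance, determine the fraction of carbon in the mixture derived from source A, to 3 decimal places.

δ_A = (0.01084305/0.01123720 − 1)×1000 = (0.964925 − 1)×1000 = -35.075 per mil
δ_B = (0.01046471/0.01123720 − 1)×1000 = (0.931256 − 1)×1000 = -68.744 per mil
f_A = (δ_mix − δ_B)/(δ_A − δ_B) = (-55.61 − (-68.744))/(-35.075 − (-68.744))
f_A = 13.134 / 33.669 = 0.3901

0.390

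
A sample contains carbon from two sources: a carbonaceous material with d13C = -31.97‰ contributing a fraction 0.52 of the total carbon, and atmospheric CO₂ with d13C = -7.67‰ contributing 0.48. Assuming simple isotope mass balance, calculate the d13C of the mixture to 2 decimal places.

δ_mix = f_A·δ_A + f_B·δ_B
δ_mix = 0.52 × (-31.97) + 0.48 × (-7.67)
δ_mix = -16.624 + -3.682 = -20.306‰

-20.31‰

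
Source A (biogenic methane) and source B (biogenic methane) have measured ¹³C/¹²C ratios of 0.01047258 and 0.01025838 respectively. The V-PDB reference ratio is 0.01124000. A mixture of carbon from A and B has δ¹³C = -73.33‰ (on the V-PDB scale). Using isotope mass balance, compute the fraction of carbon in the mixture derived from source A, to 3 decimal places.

δ_A = (0.01047258/0.01124000 − 1)×1000 = (0.931724 − 1)×1000 = -68.276‰
δ_B = (0.01025838/0.01124000 − 1)×1000 = (0.912667 − 1)×1000 = -87.333‰
f_A = (δ_mix − δ_B)/(δ_A − δ_B) = (-73.33 − (-87.333))/(-68.276 − (-87.333))
f_A = 14.003 / 19.057 = 0.7348

0.735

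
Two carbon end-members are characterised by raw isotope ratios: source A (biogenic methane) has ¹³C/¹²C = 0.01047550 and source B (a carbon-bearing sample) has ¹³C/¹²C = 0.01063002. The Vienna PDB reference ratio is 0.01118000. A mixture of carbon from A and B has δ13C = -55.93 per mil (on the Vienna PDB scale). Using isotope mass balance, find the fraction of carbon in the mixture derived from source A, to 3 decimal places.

0.487

δ_A = (0.01047550/0.01118000 − 1)×1000 = (0.936986 − 1)×1000 = -63.014 per mil
δ_B = (0.01063002/0.01118000 − 1)×1000 = (0.950807 − 1)×1000 = -49.193 per mil
f_A = (δ_mix − δ_B)/(δ_A − δ_B) = (-55.93 − (-49.193))/(-63.014 − (-49.193))
f_A = -6.737 / -13.821 = 0.4874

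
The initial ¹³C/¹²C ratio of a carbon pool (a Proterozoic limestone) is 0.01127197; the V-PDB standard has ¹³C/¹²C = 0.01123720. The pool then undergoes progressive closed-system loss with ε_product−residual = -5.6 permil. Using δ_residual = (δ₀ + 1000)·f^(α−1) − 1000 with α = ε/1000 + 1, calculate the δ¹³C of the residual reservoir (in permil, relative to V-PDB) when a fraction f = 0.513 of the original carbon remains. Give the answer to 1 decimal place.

6.9 permil

δ₀ = (0.01127197/0.01123720 − 1)×1000 = (1.003094 − 1)×1000 = 3.094 permil
α − 1 = ε/1000 = -0.0056
f^(α−1) = 0.513^(-0.0056) = 1.003745
δ_res = (3.094 + 1000) × 1.003745 − 1000 = 1006.851 − 1000 = 6.85 permil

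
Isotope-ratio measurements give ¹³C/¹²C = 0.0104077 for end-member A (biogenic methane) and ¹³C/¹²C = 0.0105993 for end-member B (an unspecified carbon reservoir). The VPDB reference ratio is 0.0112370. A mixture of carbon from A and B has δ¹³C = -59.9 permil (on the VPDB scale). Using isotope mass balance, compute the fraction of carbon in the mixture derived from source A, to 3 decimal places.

0.185

δ_A = (0.0104077/0.0112370 − 1)×1000 = (0.926199 − 1)×1000 = -73.801 permil
δ_B = (0.0105993/0.0112370 − 1)×1000 = (0.943250 − 1)×1000 = -56.750 permil
f_A = (δ_mix − δ_B)/(δ_A − δ_B) = (-59.9 − (-56.750))/(-73.801 − (-56.750))
f_A = -3.150 / -17.051 = 0.1847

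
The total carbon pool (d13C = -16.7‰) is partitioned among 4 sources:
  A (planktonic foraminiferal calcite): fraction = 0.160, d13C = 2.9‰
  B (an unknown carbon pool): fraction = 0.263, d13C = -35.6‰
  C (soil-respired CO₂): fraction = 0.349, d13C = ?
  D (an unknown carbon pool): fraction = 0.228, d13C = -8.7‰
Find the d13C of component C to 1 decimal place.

Isotope mass balance: δ_bulk = Σ fᵢ·δᵢ.
-16.7 = 0.160×(2.9) + 0.263×(-35.6) + 0.349×δ_C + 0.228×(-8.7)
0.349·δ_C = -16.7 − (-10.882) = -5.818
δ_C = -5.818 / 0.349 = -16.67‰

-16.7‰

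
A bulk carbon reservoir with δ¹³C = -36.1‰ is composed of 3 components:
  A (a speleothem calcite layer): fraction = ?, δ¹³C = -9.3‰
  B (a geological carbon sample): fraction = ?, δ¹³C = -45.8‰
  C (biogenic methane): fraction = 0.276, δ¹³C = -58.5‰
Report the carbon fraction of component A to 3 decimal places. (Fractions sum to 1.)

Let f_A and f_B be the unknown fractions; fractions sum to 1 so f_A + f_B = 0.724.
Mass balance: Σ fᵢ·δᵢ = δ_bulk ⇒ f_A·(-9.3) + f_B·(-45.8) = -36.1 − (-16.146) = -19.954
Substitute f_B = 0.724 − f_A:
f_A·(-9.3 − -45.8) = -19.954 − 0.724×(-45.8) = 13.205
f_A = 13.205 / 36.5 = 0.3618

0.362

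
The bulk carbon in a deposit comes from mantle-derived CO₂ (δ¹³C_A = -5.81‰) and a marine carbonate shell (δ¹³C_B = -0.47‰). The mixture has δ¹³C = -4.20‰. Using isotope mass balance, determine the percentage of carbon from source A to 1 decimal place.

69.9%

δ_mix = f_A·δ_A + (1 − f_A)·δ_B  ⇒  f_A = (δ_mix − δ_B)/(δ_A − δ_B)
f_A = (-4.20 − (-0.47)) / (-5.81 − (-0.47))
f_A = -3.73 / -5.34 = 0.6985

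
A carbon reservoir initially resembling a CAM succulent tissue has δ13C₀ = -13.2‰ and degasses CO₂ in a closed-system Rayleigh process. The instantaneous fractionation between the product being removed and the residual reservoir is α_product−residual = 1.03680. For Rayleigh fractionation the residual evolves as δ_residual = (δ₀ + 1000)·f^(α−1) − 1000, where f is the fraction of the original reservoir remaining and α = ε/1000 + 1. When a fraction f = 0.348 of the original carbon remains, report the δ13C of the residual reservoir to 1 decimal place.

-50.8‰

Rayleigh residual: δ_res = (δ₀ + 1000)·f^(α−1) − 1000
α − 1 = 0.03680
f^(α−1) = 0.348^(0.03680) = 0.961900
δ_res = (-13.2 + 1000) × 0.961900 − 1000 = 949.203 − 1000 = -50.80‰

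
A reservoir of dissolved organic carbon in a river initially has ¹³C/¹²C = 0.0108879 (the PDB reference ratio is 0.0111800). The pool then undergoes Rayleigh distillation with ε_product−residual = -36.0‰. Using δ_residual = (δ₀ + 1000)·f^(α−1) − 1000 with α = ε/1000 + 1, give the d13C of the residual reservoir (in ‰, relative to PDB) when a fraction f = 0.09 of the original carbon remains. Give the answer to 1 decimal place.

δ₀ = (0.0108879/0.0111800 − 1)×1000 = (0.973873 − 1)×1000 = -26.127‰
α − 1 = ε/1000 = -0.0360
f^(α−1) = 0.09^(-0.0360) = 1.090554
δ_res = (-26.127 + 1000) × 1.090554 − 1000 = 1062.061 − 1000 = 62.06‰

62.1‰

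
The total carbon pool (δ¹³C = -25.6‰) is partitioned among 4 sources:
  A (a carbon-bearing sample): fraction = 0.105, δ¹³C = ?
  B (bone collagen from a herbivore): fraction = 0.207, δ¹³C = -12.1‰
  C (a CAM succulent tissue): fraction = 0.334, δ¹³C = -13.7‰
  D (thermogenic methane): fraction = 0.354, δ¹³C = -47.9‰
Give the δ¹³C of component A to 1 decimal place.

Isotope mass balance: δ_bulk = Σ fᵢ·δᵢ.
-25.6 = 0.105×δ_A + 0.207×(-12.1) + 0.334×(-13.7) + 0.354×(-47.9)
0.105·δ_A = -25.6 − (-24.037) = -1.563
δ_A = -1.563 / 0.105 = -14.88‰

-14.9‰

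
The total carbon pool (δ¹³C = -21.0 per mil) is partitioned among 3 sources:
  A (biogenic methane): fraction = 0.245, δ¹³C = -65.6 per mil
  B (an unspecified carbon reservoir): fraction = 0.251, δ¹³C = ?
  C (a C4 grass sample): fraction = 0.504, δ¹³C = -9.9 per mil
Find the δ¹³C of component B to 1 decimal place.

0.2 per mil

Isotope mass balance: δ_bulk = Σ fᵢ·δᵢ.
-21.0 = 0.245×(-65.6) + 0.251×δ_B + 0.504×(-9.9)
0.251·δ_B = -21.0 − (-21.062) = 0.062
δ_B = 0.062 / 0.251 = 0.25 per mil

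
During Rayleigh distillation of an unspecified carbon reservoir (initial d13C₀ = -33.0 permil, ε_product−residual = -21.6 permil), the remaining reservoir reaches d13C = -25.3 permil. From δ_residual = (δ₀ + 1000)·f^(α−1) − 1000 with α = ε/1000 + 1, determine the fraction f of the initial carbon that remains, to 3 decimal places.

0.693

α − 1 = ε/1000 = -0.0216
(δ_res + 1000)/(δ₀ + 1000) = (-25.3 + 1000)/(-33.0 + 1000) = 974.7/967.0 = 1.007963
f = 1.007963^(1/-0.0216) = exp(ln(1.007963)/-0.0216) = exp(0.00793/-0.0216)
f = exp(-0.3672) = 0.6927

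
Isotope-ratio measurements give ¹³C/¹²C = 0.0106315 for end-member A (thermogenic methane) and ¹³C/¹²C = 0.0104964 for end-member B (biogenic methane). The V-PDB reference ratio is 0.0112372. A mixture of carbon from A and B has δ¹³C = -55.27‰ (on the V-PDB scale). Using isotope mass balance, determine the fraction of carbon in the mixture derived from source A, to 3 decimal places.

δ_A = (0.0106315/0.0112372 − 1)×1000 = (0.946099 − 1)×1000 = -53.901‰
δ_B = (0.0104964/0.0112372 − 1)×1000 = (0.934076 − 1)×1000 = -65.924‰
f_A = (δ_mix − δ_B)/(δ_A − δ_B) = (-55.27 − (-65.924))/(-53.901 − (-65.924))
f_A = 10.654 / 12.023 = 0.8862

0.886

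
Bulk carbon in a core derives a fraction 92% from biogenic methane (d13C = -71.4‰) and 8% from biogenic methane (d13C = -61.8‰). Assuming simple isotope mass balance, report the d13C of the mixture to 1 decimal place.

-70.6‰

δ_mix = f_A·δ_A + f_B·δ_B
δ_mix = 0.92 × (-71.4) + 0.08 × (-61.8)
δ_mix = -65.69 + -4.94 = -70.63‰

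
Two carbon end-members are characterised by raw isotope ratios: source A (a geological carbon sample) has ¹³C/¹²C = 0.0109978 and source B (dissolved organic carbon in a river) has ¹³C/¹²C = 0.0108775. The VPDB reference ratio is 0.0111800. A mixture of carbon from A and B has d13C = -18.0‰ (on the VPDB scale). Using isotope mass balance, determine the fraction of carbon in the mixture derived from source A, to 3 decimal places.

δ_A = (0.0109978/0.0111800 − 1)×1000 = (0.983703 − 1)×1000 = -16.297‰
δ_B = (0.0108775/0.0111800 − 1)×1000 = (0.972943 − 1)×1000 = -27.057‰
f_A = (δ_mix − δ_B)/(δ_A − δ_B) = (-18.0 − (-27.057))/(-16.297 − (-27.057))
f_A = 9.057 / 10.760 = 0.8417

0.842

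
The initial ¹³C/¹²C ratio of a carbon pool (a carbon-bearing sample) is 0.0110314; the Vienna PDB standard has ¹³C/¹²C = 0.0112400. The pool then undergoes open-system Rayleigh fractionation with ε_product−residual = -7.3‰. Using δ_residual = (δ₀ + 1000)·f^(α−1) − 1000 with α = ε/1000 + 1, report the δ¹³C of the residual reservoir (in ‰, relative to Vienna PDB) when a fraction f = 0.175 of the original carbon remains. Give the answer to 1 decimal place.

-6.0‰

δ₀ = (0.0110314/0.0112400 − 1)×1000 = (0.981441 − 1)×1000 = -18.559‰
α − 1 = ε/1000 = -0.0073
f^(α−1) = 0.175^(-0.0073) = 1.012805
δ_res = (-18.559 + 1000) × 1.012805 − 1000 = 994.009 − 1000 = -5.99‰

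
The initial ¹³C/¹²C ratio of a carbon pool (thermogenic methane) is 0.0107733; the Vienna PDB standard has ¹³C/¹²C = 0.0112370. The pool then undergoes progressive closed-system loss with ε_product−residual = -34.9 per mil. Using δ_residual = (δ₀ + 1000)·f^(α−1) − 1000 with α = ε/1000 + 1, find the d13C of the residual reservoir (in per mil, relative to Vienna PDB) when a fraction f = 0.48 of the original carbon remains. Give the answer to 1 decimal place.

δ₀ = (0.0107733/0.0112370 − 1)×1000 = (0.958735 − 1)×1000 = -41.265 per mil
α − 1 = ε/1000 = -0.0349
f^(α−1) = 0.48^(-0.0349) = 1.025946
δ_res = (-41.265 + 1000) × 1.025946 − 1000 = 983.610 − 1000 = -16.39 per mil

-16.4 per mil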